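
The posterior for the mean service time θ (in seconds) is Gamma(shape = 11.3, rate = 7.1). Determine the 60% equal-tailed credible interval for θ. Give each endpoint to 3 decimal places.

Posterior: Gamma(shape 11.3, rate 7.1).
Equal-tailed 60% interval: Gamma(11.3, 7.1) quantiles at 0.2 and 0.8.
Posterior mean ≈ 1.592, SD ≈ 0.473; a Normal approximation gives roughly [1.193, 1.990].
Exact: lower = 1.186; upper = 1.970.

[1.186, 1.970]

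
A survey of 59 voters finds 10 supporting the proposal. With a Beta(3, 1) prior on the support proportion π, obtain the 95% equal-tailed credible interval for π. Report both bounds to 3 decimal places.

Posterior: Beta(3+10, 1+49) = Beta(13, 50).
Equal-tailed 95% interval: the 0.025 and 0.975 quantiles of Beta(13, 50).
Posterior mean ≈ 0.206, SD ≈ 0.051; a Normal approximation gives roughly [0.107, 0.305].
Exact: F⁻¹(0.025) = 0.117; F⁻¹(0.975) = 0.314.

[0.117, 0.314]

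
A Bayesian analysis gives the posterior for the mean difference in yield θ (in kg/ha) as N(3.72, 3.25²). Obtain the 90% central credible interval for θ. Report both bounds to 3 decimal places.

[-1.626, 9.066]

The posterior is symmetric, so the 90% equal-tailed interval is θ = 3.72 ± z·3.25 with z = 1.645.
Half-width: 1.645 × 3.25 = 5.346.
3.72 − 5.346 = -1.626; 3.72 + 5.346 = 9.066.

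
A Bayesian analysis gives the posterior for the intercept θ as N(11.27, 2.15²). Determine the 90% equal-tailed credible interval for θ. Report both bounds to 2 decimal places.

[7.73, 14.81]

The posterior is symmetric, so the 90% equal-tailed interval is θ = 11.27 ± z·2.15 with z = 1.645.
Half-width: 1.645 × 2.15 = 3.54.
11.27 − 3.54 = 7.73; 11.27 + 3.54 = 14.81.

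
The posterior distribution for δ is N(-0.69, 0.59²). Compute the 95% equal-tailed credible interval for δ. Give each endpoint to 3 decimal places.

[-1.846, 0.466]

The posterior is symmetric, so the 95% equal-tailed interval is δ = -0.69 ± z·0.59 with z = 1.960.
Half-width: 1.960 × 0.59 = 1.156.
-0.69 − 1.156 = -1.846; -0.69 + 1.156 = 0.466.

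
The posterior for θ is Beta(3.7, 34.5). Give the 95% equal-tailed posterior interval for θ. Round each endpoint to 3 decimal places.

[0.026, 0.207]

Posterior: Beta(3.7, 34.5).
Equal-tailed 95% interval: the 0.025 and 0.975 quantiles of Beta(3.7, 34.5).
Posterior mean ≈ 0.097, SD ≈ 0.047; a Normal approximation gives roughly [0.004, 0.189].
Exact: F⁻¹(0.025) = 0.026; F⁻¹(0.975) = 0.207.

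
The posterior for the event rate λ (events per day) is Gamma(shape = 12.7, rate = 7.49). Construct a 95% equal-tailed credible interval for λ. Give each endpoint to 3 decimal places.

[0.895, 2.748]

Posterior: Gamma(shape 12.7, rate 7.49).
Equal-tailed 95% interval: Gamma(12.7, 7.49) quantiles at 0.025 and 0.975.
Posterior mean ≈ 1.696, SD ≈ 0.476; a Normal approximation gives roughly [0.763, 2.628].
Exact: lower = 0.895; upper = 2.748.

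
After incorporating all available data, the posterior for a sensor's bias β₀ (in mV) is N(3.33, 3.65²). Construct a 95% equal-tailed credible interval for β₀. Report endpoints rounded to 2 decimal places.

The posterior is symmetric, so the 95% equal-tailed interval is β₀ = 3.33 ± z·3.65 with z = 1.960.
Half-width: 1.960 × 3.65 = 7.15.
3.33 − 7.15 = -3.82; 3.33 + 7.15 = 10.48.

[-3.82, 10.48]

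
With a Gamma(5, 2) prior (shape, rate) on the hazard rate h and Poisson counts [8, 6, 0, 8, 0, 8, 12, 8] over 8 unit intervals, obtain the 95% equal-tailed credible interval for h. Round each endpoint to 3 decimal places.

[4.143, 7.046]

Posterior: Gamma(5+50, 2+8) = Gamma(55, 10) (shape, rate).
Equal-tailed 95% interval: Gamma(55, 10) quantiles at 0.025 and 0.975.
Posterior mean ≈ 5.500, SD ≈ 0.742; a Normal approximation gives roughly [4.046, 6.954].
Exact: lower = 4.143; upper = 7.046.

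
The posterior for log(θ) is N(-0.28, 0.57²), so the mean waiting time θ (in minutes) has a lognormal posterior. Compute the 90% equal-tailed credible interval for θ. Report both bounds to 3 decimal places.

On the log scale the 90% interval is -0.28 ± 1.645 × 0.57 = [-1.2176, 0.6576].
Exponentiate: [e^-1.2176, e^0.6576] = [0.296, 1.930].

[0.296, 1.930]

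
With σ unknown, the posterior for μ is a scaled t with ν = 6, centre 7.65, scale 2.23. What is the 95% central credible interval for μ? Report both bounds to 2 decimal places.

[2.19, 13.11]

The t_6 distribution is symmetric; the 95% interval is 7.65 ± t·2.23 with t_{0.975,6} = 2.447.
Half-width: 2.447 × 2.23 = 5.46.
7.65 − 5.46 = 2.19; 7.65 + 5.46 = 13.11.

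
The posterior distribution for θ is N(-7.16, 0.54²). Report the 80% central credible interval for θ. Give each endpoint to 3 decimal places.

[-7.852, -6.468]

The posterior is symmetric, so the 80% equal-tailed interval is θ = -7.16 ± z·0.54 with z = 1.282.
Half-width: 1.282 × 0.54 = 0.692.
-7.16 − 0.692 = -7.852; -7.16 + 0.692 = -6.468.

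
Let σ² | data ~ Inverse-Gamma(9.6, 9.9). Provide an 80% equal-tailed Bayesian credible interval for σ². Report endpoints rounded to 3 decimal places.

Inverse-Gamma(9.6, 9.9) quantiles: F⁻¹(0.1) and F⁻¹(0.9).
Equivalently, 1/σ² ~ Gamma(9.6, rate = 9.9); invert its 0.9 and 0.1 quantiles.
Posterior mean ≈ 1.151, SD ≈ 0.418; a Normal approximation gives roughly [0.616, 1.686].
Exact: lower = 0.721; upper = 1.677.

[0.721, 1.677]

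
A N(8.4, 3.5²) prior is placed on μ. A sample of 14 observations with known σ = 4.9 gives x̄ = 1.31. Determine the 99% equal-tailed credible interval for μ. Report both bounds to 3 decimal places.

[-0.979, 5.340]

Posterior precision = 1/3.5² + 14/4.9² = 0.0816 + 0.5831 = 0.6647, so posterior SD = 1.2265.
Posterior mean = (8.4/3.5² + 14·1.31/4.9²) / 0.6647 = 2.1807.
Interval: 2.1807 ± 2.576 × 1.2265 → [-0.979, 5.340].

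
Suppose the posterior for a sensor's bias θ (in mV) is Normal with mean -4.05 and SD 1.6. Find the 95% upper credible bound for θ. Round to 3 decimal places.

Need U with P(θ ≤ U) = 0.95: U = -4.05 + z_{0.05}·1.6.
z = 1.645; U = -4.05 + 1.645 × 1.6 = -1.418.

-1.418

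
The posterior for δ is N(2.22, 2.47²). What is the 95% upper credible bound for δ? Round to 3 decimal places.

6.283

Need U with P(δ ≤ U) = 0.95: U = 2.22 + z_{0.05}·2.47.
z = 1.645; U = 2.22 + 1.645 × 2.47 = 6.283.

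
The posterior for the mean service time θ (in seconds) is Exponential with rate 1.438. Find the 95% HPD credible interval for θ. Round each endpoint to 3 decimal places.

[0.000, 2.083]

The exponential density is strictly decreasing on [0, ∞), so the HPD interval is anchored at 0: [0, q] with P(θ ≤ q) = 0.95.
q = −ln(1 − 0.95) / 1.438 = 2.9957 / 1.438 = 2.083.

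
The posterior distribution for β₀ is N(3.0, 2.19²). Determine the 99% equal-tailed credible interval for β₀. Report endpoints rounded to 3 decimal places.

The posterior is symmetric, so the 99% equal-tailed interval is β₀ = 3.0 ± z·2.19 with z = 2.576.
Half-width: 2.576 × 2.19 = 5.641.
3.0 − 5.641 = -2.641; 3.0 + 5.641 = 8.641.

[-2.641, 8.641]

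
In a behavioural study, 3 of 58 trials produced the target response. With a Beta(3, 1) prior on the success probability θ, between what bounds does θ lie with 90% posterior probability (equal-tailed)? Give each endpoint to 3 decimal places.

[0.044, 0.165]

Posterior: Beta(3+3, 1+55) = Beta(6, 56).
Equal-tailed 90% interval: the 0.05 and 0.95 quantiles of Beta(6, 56).
Posterior mean ≈ 0.097, SD ≈ 0.037; a Normal approximation gives roughly [0.036, 0.158].
Exact: F⁻¹(0.05) = 0.044; F⁻¹(0.95) = 0.165.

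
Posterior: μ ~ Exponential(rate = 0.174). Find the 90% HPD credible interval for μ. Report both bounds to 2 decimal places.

[0.00, 13.23]

The exponential density is strictly decreasing on [0, ∞), so the HPD interval is anchored at 0: [0, q] with P(μ ≤ q) = 0.90.
q = −ln(1 − 0.90) / 0.174 = 2.3026 / 0.174 = 13.23.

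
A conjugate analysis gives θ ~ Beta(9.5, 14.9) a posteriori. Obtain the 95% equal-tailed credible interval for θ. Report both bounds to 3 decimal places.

[0.210, 0.586]

Posterior: Beta(9.5, 14.9).
Equal-tailed 95% interval: the 0.025 and 0.975 quantiles of Beta(9.5, 14.9).
Posterior mean ≈ 0.389, SD ≈ 0.097; a Normal approximation gives roughly [0.200, 0.579].
Exact: F⁻¹(0.025) = 0.210; F⁻¹(0.975) = 0.586.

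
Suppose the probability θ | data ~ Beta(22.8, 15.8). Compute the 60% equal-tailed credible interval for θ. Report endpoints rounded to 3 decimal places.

Posterior: Beta(22.8, 15.8).
Equal-tailed 60% interval: the 0.2 and 0.8 quantiles of Beta(22.8, 15.8).
Posterior mean ≈ 0.591, SD ≈ 0.078; a Normal approximation gives roughly [0.525, 0.656].
Exact: F⁻¹(0.2) = 0.524; F⁻¹(0.8) = 0.658.

[0.524, 0.658]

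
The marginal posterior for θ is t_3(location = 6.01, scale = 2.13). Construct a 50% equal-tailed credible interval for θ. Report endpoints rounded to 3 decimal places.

The t_3 distribution is symmetric; the 50% interval is 6.01 ± t·2.13 with t_{0.75,3} = 0.765.
Half-width: 0.765 × 2.13 = 1.629.
6.01 − 1.629 = 4.381; 6.01 + 1.629 = 7.639.

[4.381, 7.639]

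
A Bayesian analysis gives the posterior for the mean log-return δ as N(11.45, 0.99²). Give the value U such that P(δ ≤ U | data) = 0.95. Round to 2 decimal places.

13.08

Need U with P(δ ≤ U) = 0.95: U = 11.45 + z_{0.05}·0.99.
z = 1.645; U = 11.45 + 1.645 × 0.99 = 13.08.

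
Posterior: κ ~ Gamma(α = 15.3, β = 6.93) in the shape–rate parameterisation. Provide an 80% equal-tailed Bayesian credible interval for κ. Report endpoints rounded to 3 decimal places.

Posterior: Gamma(shape 15.3, rate 6.93).
Equal-tailed 80% interval: Gamma(15.3, 6.93) quantiles at 0.1 and 0.9.
Posterior mean ≈ 2.208, SD ≈ 0.564; a Normal approximation gives roughly [1.484, 2.931].
Exact: lower = 1.522; upper = 2.955.

[1.522, 2.955]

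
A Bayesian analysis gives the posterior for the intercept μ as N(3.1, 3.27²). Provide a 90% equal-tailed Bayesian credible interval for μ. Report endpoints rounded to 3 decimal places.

[-2.279, 8.479]

The posterior is symmetric, so the 90% equal-tailed interval is μ = 3.1 ± z·3.27 with z = 1.645.
Half-width: 1.645 × 3.27 = 5.379.
3.1 − 5.379 = -2.279; 3.1 + 5.379 = 8.479.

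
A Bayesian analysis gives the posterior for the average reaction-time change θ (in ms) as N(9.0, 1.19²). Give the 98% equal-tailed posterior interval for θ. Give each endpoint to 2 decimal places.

[6.23, 11.77]

The posterior is symmetric, so the 98% equal-tailed interval is θ = 9.0 ± z·1.19 with z = 2.326.
Half-width: 2.326 × 1.19 = 2.77.
9.0 − 2.77 = 6.23; 9.0 + 2.77 = 11.77.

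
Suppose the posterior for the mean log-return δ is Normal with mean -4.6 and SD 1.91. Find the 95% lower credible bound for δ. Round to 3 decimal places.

Need L with P(δ ≥ L) = 0.95: L = -4.6 − z_{0.05}·1.91.
z = 1.645; L = -4.6 − 1.645 × 1.91 = -7.742.

-7.742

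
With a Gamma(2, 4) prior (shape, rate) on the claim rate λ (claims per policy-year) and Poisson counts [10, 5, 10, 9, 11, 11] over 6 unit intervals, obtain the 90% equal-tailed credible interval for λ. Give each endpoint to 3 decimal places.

Posterior: Gamma(2+56, 4+6) = Gamma(58, 10) (shape, rate).
Equal-tailed 90% interval: Gamma(58, 10) quantiles at 0.05 and 0.95.
Posterior mean ≈ 5.800, SD ≈ 0.762; a Normal approximation gives roughly [4.547, 7.053].
Exact: lower = 4.607; upper = 7.107.

[4.607, 7.107]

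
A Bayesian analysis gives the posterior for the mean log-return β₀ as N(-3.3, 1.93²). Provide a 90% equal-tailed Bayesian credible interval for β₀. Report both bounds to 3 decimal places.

[-6.475, -0.125]

The posterior is symmetric, so the 90% equal-tailed interval is β₀ = -3.3 ± z·1.93 with z = 1.645.
Half-width: 1.645 × 1.93 = 3.175.
-3.3 − 3.175 = -6.475; -3.3 + 3.175 = -0.125.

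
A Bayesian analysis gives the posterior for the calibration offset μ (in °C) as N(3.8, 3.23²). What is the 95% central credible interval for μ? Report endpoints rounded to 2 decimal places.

The posterior is symmetric, so the 95% equal-tailed interval is μ = 3.8 ± z·3.23 with z = 1.960.
Half-width: 1.960 × 3.23 = 6.33.
3.8 − 6.33 = -2.53; 3.8 + 6.33 = 10.13.

[-2.53, 10.13]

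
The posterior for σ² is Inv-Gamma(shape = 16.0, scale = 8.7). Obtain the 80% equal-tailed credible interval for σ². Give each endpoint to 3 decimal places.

[0.409, 0.781]

Inverse-Gamma(16.0, 8.7) quantiles: F⁻¹(0.1) and F⁻¹(0.9).
Equivalently, 1/σ² ~ Gamma(16.0, rate = 8.7); invert its 0.9 and 0.1 quantiles.
Posterior mean ≈ 0.580, SD ≈ 0.155; a Normal approximation gives roughly [0.381, 0.779].
Exact: lower = 0.409; upper = 0.781.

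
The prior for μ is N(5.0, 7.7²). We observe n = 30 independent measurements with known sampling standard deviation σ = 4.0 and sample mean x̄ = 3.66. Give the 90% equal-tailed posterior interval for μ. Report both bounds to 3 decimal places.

[2.476, 4.868]

Posterior precision = 1/7.7² + 30/4.0² = 0.0169 + 1.8750 = 1.8919, so posterior SD = 0.7270.
Posterior mean = (5.0/7.7² + 30·3.66/4.0²) / 1.8919 = 3.6719.
Interval: 3.6719 ± 1.645 × 0.7270 → [2.476, 4.868].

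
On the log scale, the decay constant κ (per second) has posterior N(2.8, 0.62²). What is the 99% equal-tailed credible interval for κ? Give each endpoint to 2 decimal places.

[3.33, 81.21]

On the log scale the 99% interval is 2.8 ± 2.576 × 0.62 = [1.2030, 4.3970].
Exponentiate: [e^1.2030, e^4.3970] = [3.33, 81.21].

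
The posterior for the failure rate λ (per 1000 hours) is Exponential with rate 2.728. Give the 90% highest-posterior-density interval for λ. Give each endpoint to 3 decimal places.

The exponential density is strictly decreasing on [0, ∞), so the HPD interval is anchored at 0: [0, q] with P(λ ≤ q) = 0.90.
q = −ln(1 − 0.90) / 2.728 = 2.3026 / 2.728 = 0.844.

[0.000, 0.844]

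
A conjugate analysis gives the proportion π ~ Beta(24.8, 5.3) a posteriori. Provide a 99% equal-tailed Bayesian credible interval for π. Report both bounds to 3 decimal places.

Posterior: Beta(24.8, 5.3).
Equal-tailed 99% interval: the 0.005 and 0.995 quantiles of Beta(24.8, 5.3).
Posterior mean ≈ 0.824, SD ≈ 0.068; a Normal approximation gives roughly [0.648, 1.000].
Exact: F⁻¹(0.005) = 0.614; F⁻¹(0.995) = 0.956.

[0.614, 0.956]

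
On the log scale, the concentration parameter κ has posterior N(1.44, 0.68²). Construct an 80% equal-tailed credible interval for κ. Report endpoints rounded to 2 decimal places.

On the log scale the 80% interval is 1.44 ± 1.282 × 0.68 = [0.5685, 2.3115].
Exponentiate: [e^0.5685, e^2.3115] = [1.77, 10.09].

[1.77, 10.09]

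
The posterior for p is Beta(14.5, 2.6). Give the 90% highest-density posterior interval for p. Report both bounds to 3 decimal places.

[0.723, 0.978]

The posterior is unimodal and skewed, so the HPD interval has equal density at both endpoints and is the shortest 90% interval.
Solving f(0.723) = f(0.978) with F(0.978) − F(0.723) = 0.90 gives [0.723, 0.978].
For comparison, the equal-tailed interval is [0.689, 0.960]; the HPD is narrower and shifted toward the mode.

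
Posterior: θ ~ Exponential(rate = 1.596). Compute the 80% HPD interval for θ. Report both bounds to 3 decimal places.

The exponential density is strictly decreasing on [0, ∞), so the HPD interval is anchored at 0: [0, q] with P(θ ≤ q) = 0.80.
q = −ln(1 − 0.80) / 1.596 = 1.6094 / 1.596 = 1.008.

[0.000, 1.008]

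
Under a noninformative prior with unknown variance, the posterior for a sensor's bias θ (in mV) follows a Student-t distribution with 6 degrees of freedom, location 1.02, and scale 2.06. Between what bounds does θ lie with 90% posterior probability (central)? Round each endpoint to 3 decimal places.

[-2.983, 5.023]

The t_6 distribution is symmetric; the 90% interval is 1.02 ± t·2.06 with t_{0.95,6} = 1.943.
Half-width: 1.943 × 2.06 = 4.003.
1.02 − 4.003 = -2.983; 1.02 + 4.003 = 5.023.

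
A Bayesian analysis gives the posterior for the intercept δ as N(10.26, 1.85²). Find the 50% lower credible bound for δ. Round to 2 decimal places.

Need L with P(δ ≥ L) = 0.50: L = 10.26 − z_{0.5}·1.85.
z = 0.000; L = 10.26 − 0.000 × 1.85 = 10.26.

10.26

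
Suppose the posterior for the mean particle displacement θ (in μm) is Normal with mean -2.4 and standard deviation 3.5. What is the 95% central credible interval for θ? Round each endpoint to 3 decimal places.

[-9.260, 4.460]

The posterior is symmetric, so the 95% equal-tailed interval is θ = -2.4 ± z·3.5 with z = 1.960.
Half-width: 1.960 × 3.5 = 6.860.
-2.4 − 6.860 = -9.260; -2.4 + 6.860 = 4.460.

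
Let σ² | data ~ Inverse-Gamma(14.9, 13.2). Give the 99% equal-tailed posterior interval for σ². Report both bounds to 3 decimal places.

[0.494, 1.934]

Inverse-Gamma(14.9, 13.2) quantiles: F⁻¹(0.005) and F⁻¹(0.995).
Equivalently, 1/σ² ~ Gamma(14.9, rate = 13.2); invert its 0.995 and 0.005 quantiles.
Posterior mean ≈ 0.950, SD ≈ 0.264; a Normal approximation gives roughly [0.269, 1.631].
Exact: lower = 0.494; upper = 1.934.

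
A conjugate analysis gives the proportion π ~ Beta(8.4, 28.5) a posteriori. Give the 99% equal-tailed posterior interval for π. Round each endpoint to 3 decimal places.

Posterior: Beta(8.4, 28.5).
Equal-tailed 99% interval: the 0.005 and 0.995 quantiles of Beta(8.4, 28.5).
Posterior mean ≈ 0.228, SD ≈ 0.068; a Normal approximation gives roughly [0.052, 0.403].
Exact: F⁻¹(0.005) = 0.083; F⁻¹(0.995) = 0.426.

[0.083, 0.426]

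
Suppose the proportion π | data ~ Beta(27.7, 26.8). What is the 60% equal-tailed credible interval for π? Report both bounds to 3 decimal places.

Posterior: Beta(27.7, 26.8).
Equal-tailed 60% interval: the 0.2 and 0.8 quantiles of Beta(27.7, 26.8).
Posterior mean ≈ 0.508, SD ≈ 0.067; a Normal approximation gives roughly [0.452, 0.565].
Exact: F⁻¹(0.2) = 0.451; F⁻¹(0.8) = 0.565.

[0.451, 0.565]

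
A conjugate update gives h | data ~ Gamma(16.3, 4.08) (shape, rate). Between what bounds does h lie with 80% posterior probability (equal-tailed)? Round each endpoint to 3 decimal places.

[2.791, 5.304]

Posterior: Gamma(shape 16.3, rate 4.08).
Equal-tailed 80% interval: Gamma(16.3, 4.08) quantiles at 0.1 and 0.9.
Posterior mean ≈ 3.995, SD ≈ 0.990; a Normal approximation gives roughly [2.727, 5.263].
Exact: lower = 2.791; upper = 5.304.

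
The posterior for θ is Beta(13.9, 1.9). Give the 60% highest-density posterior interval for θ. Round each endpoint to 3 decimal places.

[0.862, 0.977]

The posterior is unimodal and skewed, so the HPD interval has equal density at both endpoints and is the shortest 60% interval.
Solving f(0.862) = f(0.977) with F(0.977) − F(0.862) = 0.60 gives [0.862, 0.977].
For comparison, the equal-tailed interval is [0.819, 0.949]; the HPD is narrower and shifted toward the mode.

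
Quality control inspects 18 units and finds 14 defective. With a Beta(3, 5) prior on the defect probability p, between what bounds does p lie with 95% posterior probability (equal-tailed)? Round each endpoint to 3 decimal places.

[0.465, 0.820]

Posterior: Beta(3+14, 5+4) = Beta(17, 9).
Equal-tailed 95% interval: the 0.025 and 0.975 quantiles of Beta(17, 9).
Posterior mean ≈ 0.654, SD ≈ 0.092; a Normal approximation gives roughly [0.474, 0.833].
Exact: F⁻¹(0.025) = 0.465; F⁻¹(0.975) = 0.820.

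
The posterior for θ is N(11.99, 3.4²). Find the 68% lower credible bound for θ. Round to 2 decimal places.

10.40

Need L with P(θ ≥ L) = 0.68: L = 11.99 − z_{0.32}·3.4.
z = 0.468; L = 11.99 − 0.468 × 3.4 = 10.40.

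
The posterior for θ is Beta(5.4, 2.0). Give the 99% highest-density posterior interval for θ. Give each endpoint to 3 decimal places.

[0.318, 0.995]

The posterior is unimodal and skewed, so the HPD interval has equal density at both endpoints and is the shortest 99% interval.
Solving f(0.318) = f(0.995) with F(0.995) − F(0.318) = 0.99 gives [0.318, 0.995].
For comparison, the equal-tailed interval is [0.279, 0.983]; the HPD is narrower and shifted toward the mode.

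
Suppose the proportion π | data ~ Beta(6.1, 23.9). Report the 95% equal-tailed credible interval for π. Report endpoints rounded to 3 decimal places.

Posterior: Beta(6.1, 23.9).
Equal-tailed 95% interval: the 0.025 and 0.975 quantiles of Beta(6.1, 23.9).
Posterior mean ≈ 0.203, SD ≈ 0.072; a Normal approximation gives roughly [0.062, 0.345].
Exact: F⁻¹(0.025) = 0.082; F⁻¹(0.975) = 0.362.

[0.082, 0.362]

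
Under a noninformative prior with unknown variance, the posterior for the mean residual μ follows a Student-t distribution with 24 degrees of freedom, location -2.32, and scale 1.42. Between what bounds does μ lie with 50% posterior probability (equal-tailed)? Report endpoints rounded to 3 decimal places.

[-3.292, -1.348]

The t_24 distribution is symmetric; the 50% interval is -2.32 ± t·1.42 with t_{0.75,24} = 0.685.
Half-width: 0.685 × 1.42 = 0.972.
-2.32 − 0.972 = -3.292; -2.32 + 0.972 = -1.348.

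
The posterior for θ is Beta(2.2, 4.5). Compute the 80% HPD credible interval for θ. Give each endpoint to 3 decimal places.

The posterior is unimodal and skewed, so the HPD interval has equal density at both endpoints and is the shortest 80% interval.
Solving f(0.080) = f(0.513) with F(0.513) − F(0.080) = 0.80 gives [0.080, 0.513].
For comparison, the equal-tailed interval is [0.118, 0.565]; the HPD is narrower and shifted toward the mode.

[0.080, 0.513]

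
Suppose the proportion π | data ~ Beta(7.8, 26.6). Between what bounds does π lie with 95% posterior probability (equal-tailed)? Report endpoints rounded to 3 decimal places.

Posterior: Beta(7.8, 26.6).
Equal-tailed 95% interval: the 0.025 and 0.975 quantiles of Beta(7.8, 26.6).
Posterior mean ≈ 0.227, SD ≈ 0.070; a Normal approximation gives roughly [0.089, 0.365].
Exact: F⁻¹(0.025) = 0.105; F⁻¹(0.975) = 0.378.

[0.105, 0.378]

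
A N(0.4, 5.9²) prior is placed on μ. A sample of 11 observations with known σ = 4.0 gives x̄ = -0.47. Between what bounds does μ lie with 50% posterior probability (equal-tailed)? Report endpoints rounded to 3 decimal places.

Posterior precision = 1/5.9² + 11/4.0² = 0.0287 + 0.6875 = 0.7162, so posterior SD = 1.1816.
Posterior mean = (0.4/5.9² + 11·-0.47/4.0²) / 0.7162 = -0.4351.
Interval: -0.4351 ± 0.674 × 1.1816 → [-1.232, 0.362].

[-1.232, 0.362]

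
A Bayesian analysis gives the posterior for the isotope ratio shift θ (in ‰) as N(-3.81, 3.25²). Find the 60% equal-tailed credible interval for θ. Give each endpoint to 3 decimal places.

[-6.545, -1.075]

The posterior is symmetric, so the 60% equal-tailed interval is θ = -3.81 ± z·3.25 with z = 0.842.
Half-width: 0.842 × 3.25 = 2.735.
-3.81 − 2.735 = -6.545; -3.81 + 2.735 = -1.075.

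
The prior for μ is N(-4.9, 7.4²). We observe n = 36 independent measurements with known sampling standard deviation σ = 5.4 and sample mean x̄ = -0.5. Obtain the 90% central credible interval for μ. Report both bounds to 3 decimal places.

[-2.034, 0.905]

Posterior precision = 1/7.4² + 36/5.4² = 0.0183 + 1.2346 = 1.2528, so posterior SD = 0.8934.
Posterior mean = (-4.9/7.4² + 36·-0.5/5.4²) / 1.2528 = -0.5641.
Interval: -0.5641 ± 1.645 × 0.8934 → [-2.034, 0.905].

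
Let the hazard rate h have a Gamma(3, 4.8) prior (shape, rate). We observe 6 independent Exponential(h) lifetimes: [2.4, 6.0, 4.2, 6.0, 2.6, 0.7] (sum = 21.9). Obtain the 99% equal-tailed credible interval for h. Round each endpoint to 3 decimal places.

Posterior: Gamma(3+6, 4.8+21.9) = Gamma(9, 26.7) (shape, rate).
Equal-tailed 99% interval: Gamma(9, 26.7) quantiles at 0.005 and 0.995.
Posterior mean ≈ 0.337, SD ≈ 0.112; a Normal approximation gives roughly [0.048, 0.626].
Exact: lower = 0.117; upper = 0.696.

[0.117, 0.696]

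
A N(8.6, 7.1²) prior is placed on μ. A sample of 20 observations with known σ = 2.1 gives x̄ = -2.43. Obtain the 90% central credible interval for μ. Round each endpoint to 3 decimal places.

Posterior precision = 1/7.1² + 20/2.1² = 0.0198 + 4.5351 = 4.5550, so posterior SD = 0.4686.
Posterior mean = (8.6/7.1² + 20·-2.43/2.1²) / 4.5550 = -2.3820.
Interval: -2.3820 ± 1.645 × 0.4686 → [-3.153, -1.611].

[-3.153, -1.611]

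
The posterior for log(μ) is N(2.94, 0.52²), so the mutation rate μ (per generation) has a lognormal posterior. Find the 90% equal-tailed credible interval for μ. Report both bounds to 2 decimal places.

[8.04, 44.49]

On the log scale the 90% interval is 2.94 ± 1.645 × 0.52 = [2.0847, 3.7953].
Exponentiate: [e^2.0847, e^3.7953] = [8.04, 44.49].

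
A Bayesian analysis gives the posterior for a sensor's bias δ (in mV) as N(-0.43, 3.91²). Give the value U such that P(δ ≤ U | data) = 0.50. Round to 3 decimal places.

-0.430

Need U with P(δ ≤ U) = 0.50: U = -0.43 + z_{0.5}·3.91.
z = 0.000; U = -0.43 + 0.000 × 3.91 = -0.430.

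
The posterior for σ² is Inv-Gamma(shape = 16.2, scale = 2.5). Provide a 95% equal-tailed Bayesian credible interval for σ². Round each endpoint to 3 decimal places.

Inverse-Gamma(16.2, 2.5) quantiles: F⁻¹(0.025) and F⁻¹(0.975).
Equivalently, 1/σ² ~ Gamma(16.2, rate = 2.5); invert its 0.975 and 0.025 quantiles.
Posterior mean ≈ 0.164, SD ≈ 0.044; a Normal approximation gives roughly [0.079, 0.250].
Exact: lower = 0.100; upper = 0.269.

[0.100, 0.269]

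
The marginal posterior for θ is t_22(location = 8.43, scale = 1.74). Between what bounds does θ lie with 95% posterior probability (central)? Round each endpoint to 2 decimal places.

The t_22 distribution is symmetric; the 95% interval is 8.43 ± t·1.74 with t_{0.975,22} = 2.074.
Half-width: 2.074 × 1.74 = 3.61.
8.43 − 3.61 = 4.82; 8.43 + 3.61 = 12.04.

[4.82, 12.04]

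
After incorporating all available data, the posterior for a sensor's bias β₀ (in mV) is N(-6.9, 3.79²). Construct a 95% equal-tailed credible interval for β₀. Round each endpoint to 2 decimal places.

[-14.33, 0.53]

The posterior is symmetric, so the 95% equal-tailed interval is β₀ = -6.9 ± z·3.79 with z = 1.960.
Half-width: 1.960 × 3.79 = 7.43.
-6.9 − 7.43 = -14.33; -6.9 + 7.43 = 0.53.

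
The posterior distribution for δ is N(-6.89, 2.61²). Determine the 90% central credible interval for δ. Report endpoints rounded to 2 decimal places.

[-11.18, -2.60]

The posterior is symmetric, so the 90% equal-tailed interval is δ = -6.89 ± z·2.61 with z = 1.645.
Half-width: 1.645 × 2.61 = 4.29.
-6.89 − 4.29 = -11.18; -6.89 + 4.29 = -2.60.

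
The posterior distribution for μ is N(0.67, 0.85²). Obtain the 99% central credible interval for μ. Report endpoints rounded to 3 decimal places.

The posterior is symmetric, so the 99% equal-tailed interval is μ = 0.67 ± z·0.85 with z = 2.576.
Half-width: 2.576 × 0.85 = 2.189.
0.67 − 2.189 = -1.519; 0.67 + 2.189 = 2.859.

[-1.519, 2.859]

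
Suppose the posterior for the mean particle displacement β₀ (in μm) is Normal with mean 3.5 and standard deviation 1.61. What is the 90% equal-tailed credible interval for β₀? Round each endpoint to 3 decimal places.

[0.852, 6.148]

The posterior is symmetric, so the 90% equal-tailed interval is β₀ = 3.5 ± z·1.61 with z = 1.645.
Half-width: 1.645 × 1.61 = 2.648.
3.5 − 2.648 = 0.852; 3.5 + 2.648 = 6.148.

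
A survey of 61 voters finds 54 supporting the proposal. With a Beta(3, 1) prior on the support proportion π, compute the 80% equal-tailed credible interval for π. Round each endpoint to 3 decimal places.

Posterior: Beta(3+54, 1+7) = Beta(57, 8).
Equal-tailed 80% interval: the 0.1 and 0.9 quantiles of Beta(57, 8).
Posterior mean ≈ 0.877, SD ≈ 0.040; a Normal approximation gives roughly [0.825, 0.929].
Exact: F⁻¹(0.1) = 0.823; F⁻¹(0.9) = 0.926.

[0.823, 0.926]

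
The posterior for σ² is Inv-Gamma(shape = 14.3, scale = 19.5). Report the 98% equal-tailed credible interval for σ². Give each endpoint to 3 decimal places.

Inverse-Gamma(14.3, 19.5) quantiles: F⁻¹(0.01) and F⁻¹(0.99).
Equivalently, 1/σ² ~ Gamma(14.3, rate = 19.5); invert its 0.99 and 0.01 quantiles.
Posterior mean ≈ 1.466, SD ≈ 0.418; a Normal approximation gives roughly [0.494, 2.439].
Exact: lower = 0.795; upper = 2.790.

[0.795, 2.790]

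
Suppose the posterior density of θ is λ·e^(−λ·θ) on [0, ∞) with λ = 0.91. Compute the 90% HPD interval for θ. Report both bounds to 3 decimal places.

The exponential density is strictly decreasing on [0, ∞), so the HPD interval is anchored at 0: [0, q] with P(θ ≤ q) = 0.90.
q = −ln(1 − 0.90) / 0.91 = 2.3026 / 0.91 = 2.530.

[0.000, 2.530]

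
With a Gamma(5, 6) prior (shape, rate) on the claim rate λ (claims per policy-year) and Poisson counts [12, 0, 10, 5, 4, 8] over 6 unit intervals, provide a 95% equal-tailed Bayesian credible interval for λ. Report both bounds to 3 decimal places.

Posterior: Gamma(5+39, 6+6) = Gamma(44, 12) (shape, rate).
Equal-tailed 95% interval: Gamma(44, 12) quantiles at 0.025 and 0.975.
Posterior mean ≈ 3.667, SD ≈ 0.553; a Normal approximation gives roughly [2.583, 4.750].
Exact: lower = 2.664; upper = 4.827.

[2.664, 4.827]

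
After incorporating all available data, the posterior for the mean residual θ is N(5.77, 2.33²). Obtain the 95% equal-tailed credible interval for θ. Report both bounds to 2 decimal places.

The posterior is symmetric, so the 95% equal-tailed interval is θ = 5.77 ± z·2.33 with z = 1.960.
Half-width: 1.960 × 2.33 = 4.57.
5.77 − 4.57 = 1.20; 5.77 + 4.57 = 10.34.

[1.20, 10.34]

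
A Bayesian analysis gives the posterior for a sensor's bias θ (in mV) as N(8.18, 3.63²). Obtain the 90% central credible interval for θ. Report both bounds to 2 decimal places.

[2.21, 14.15]

The posterior is symmetric, so the 90% equal-tailed interval is θ = 8.18 ± z·3.63 with z = 1.645.
Half-width: 1.645 × 3.63 = 5.97.
8.18 − 5.97 = 2.21; 8.18 + 5.97 = 14.15.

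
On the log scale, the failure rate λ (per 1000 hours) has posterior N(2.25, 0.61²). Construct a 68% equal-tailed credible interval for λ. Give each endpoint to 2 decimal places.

[5.17, 17.40]

On the log scale the 68% interval is 2.25 ± 0.994 × 0.61 = [1.6434, 2.8566].
Exponentiate: [e^1.6434, e^2.8566] = [5.17, 17.40].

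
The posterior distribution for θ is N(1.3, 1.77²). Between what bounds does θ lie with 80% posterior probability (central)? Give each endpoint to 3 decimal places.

[-0.968, 3.568]

The posterior is symmetric, so the 80% equal-tailed interval is θ = 1.3 ± z·1.77 with z = 1.282.
Half-width: 1.282 × 1.77 = 2.268.
1.3 − 2.268 = -0.968; 1.3 + 2.268 = 3.568.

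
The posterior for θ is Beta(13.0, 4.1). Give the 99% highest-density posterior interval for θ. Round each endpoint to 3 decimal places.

[0.484, 0.964]

The posterior is unimodal and skewed, so the HPD interval has equal density at both endpoints and is the shortest 99% interval.
Solving f(0.484) = f(0.964) with F(0.964) − F(0.484) = 0.99 gives [0.484, 0.964].
For comparison, the equal-tailed interval is [0.461, 0.952]; the HPD is narrower and shifted toward the mode.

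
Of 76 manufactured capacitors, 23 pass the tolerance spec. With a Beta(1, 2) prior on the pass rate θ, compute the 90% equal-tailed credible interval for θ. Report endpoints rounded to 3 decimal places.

[0.222, 0.391]

Posterior: Beta(1+23, 2+53) = Beta(24, 55).
Equal-tailed 90% interval: the 0.05 and 0.95 quantiles of Beta(24, 55).
Posterior mean ≈ 0.304, SD ≈ 0.051; a Normal approximation gives roughly [0.219, 0.388].
Exact: F⁻¹(0.05) = 0.222; F⁻¹(0.95) = 0.391.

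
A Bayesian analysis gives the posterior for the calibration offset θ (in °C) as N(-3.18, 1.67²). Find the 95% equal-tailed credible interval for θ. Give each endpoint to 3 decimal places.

The posterior is symmetric, so the 95% equal-tailed interval is θ = -3.18 ± z·1.67 with z = 1.960.
Half-width: 1.960 × 1.67 = 3.273.
-3.18 − 3.273 = -6.453; -3.18 + 3.273 = 0.093.

[-6.453, 0.093]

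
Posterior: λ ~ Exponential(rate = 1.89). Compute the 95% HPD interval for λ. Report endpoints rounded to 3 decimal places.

[0.000, 1.585]

The exponential density is strictly decreasing on [0, ∞), so the HPD interval is anchored at 0: [0, q] with P(λ ≤ q) = 0.95.
q = −ln(1 − 0.95) / 1.89 = 2.9957 / 1.89 = 1.585.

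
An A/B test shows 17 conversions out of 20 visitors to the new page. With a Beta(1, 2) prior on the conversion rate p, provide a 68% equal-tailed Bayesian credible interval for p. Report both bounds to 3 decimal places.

Posterior: Beta(1+17, 2+3) = Beta(18, 5).
Equal-tailed 68% interval: the 0.16 and 0.84 quantiles of Beta(18, 5).
Posterior mean ≈ 0.783, SD ≈ 0.084; a Normal approximation gives roughly [0.699, 0.866].
Exact: F⁻¹(0.16) = 0.698; F⁻¹(0.84) = 0.867.

[0.698, 0.867]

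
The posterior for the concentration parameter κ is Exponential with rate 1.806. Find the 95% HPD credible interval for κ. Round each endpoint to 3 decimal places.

The exponential density is strictly decreasing on [0, ∞), so the HPD interval is anchored at 0: [0, q] with P(κ ≤ q) = 0.95.
q = −ln(1 − 0.95) / 1.806 = 2.9957 / 1.806 = 1.659.

[0.000, 1.659]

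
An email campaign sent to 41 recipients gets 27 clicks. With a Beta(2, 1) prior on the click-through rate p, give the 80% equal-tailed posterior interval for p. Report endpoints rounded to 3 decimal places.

[0.566, 0.749]

Posterior: Beta(2+27, 1+14) = Beta(29, 15).
Equal-tailed 80% interval: the 0.1 and 0.9 quantiles of Beta(29, 15).
Posterior mean ≈ 0.659, SD ≈ 0.071; a Normal approximation gives roughly [0.569, 0.750].
Exact: F⁻¹(0.1) = 0.566; F⁻¹(0.9) = 0.749.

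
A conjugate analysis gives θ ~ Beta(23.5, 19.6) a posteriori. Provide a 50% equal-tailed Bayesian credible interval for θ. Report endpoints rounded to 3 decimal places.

Posterior: Beta(23.5, 19.6).
Equal-tailed 50% interval: the 0.25 and 0.75 quantiles of Beta(23.5, 19.6).
Posterior mean ≈ 0.545, SD ≈ 0.075; a Normal approximation gives roughly [0.495, 0.596].
Exact: F⁻¹(0.25) = 0.494; F⁻¹(0.75) = 0.597.

[0.494, 0.597]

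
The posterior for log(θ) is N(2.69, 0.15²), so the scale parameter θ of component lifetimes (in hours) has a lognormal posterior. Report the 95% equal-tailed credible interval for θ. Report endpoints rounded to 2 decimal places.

On the log scale the 95% interval is 2.69 ± 1.960 × 0.15 = [2.3960, 2.9840].
Exponentiate: [e^2.3960, e^2.9840] = [10.98, 19.77].

[10.98, 19.77]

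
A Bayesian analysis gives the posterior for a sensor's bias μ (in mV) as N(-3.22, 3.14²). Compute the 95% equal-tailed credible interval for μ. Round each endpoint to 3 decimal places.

The posterior is symmetric, so the 95% equal-tailed interval is μ = -3.22 ± z·3.14 with z = 1.960.
Half-width: 1.960 × 3.14 = 6.154.
-3.22 − 6.154 = -9.374; -3.22 + 6.154 = 2.934.

[-9.374, 2.934]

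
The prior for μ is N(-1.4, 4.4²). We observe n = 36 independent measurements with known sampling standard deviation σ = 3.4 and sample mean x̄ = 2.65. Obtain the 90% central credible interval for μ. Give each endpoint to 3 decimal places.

[1.659, 3.508]

Posterior precision = 1/4.4² + 36/3.4² = 0.0517 + 3.1142 = 3.1658, so posterior SD = 0.5620.
Posterior mean = (-1.4/4.4² + 36·2.65/3.4²) / 3.1658 = 2.5839.
Interval: 2.5839 ± 1.645 × 0.5620 → [1.659, 3.508].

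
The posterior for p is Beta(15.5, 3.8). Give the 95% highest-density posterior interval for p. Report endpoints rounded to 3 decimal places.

[0.630, 0.958]

The posterior is unimodal and skewed, so the HPD interval has equal density at both endpoints and is the shortest 95% interval.
Solving f(0.630) = f(0.958) with F(0.958) − F(0.630) = 0.95 gives [0.630, 0.958].
For comparison, the equal-tailed interval is [0.604, 0.943]; the HPD is narrower and shifted toward the mode.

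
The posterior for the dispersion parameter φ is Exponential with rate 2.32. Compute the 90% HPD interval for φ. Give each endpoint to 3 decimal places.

[0.000, 0.992]

The exponential density is strictly decreasing on [0, ∞), so the HPD interval is anchored at 0: [0, q] with P(φ ≤ q) = 0.90.
q = −ln(1 − 0.90) / 2.32 = 2.3026 / 2.32 = 0.992.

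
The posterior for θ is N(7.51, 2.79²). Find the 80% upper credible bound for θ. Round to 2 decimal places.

Need U with P(θ ≤ U) = 0.80: U = 7.51 + z_{0.2}·2.79.
z = 0.842; U = 7.51 + 0.842 × 2.79 = 9.86.

9.86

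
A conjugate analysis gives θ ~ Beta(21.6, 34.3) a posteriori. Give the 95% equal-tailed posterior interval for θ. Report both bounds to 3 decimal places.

[0.264, 0.516]

Posterior: Beta(21.6, 34.3).
Equal-tailed 95% interval: the 0.025 and 0.975 quantiles of Beta(21.6, 34.3).
Posterior mean ≈ 0.386, SD ≈ 0.065; a Normal approximation gives roughly [0.260, 0.513].
Exact: F⁻¹(0.025) = 0.264; F⁻¹(0.975) = 0.516.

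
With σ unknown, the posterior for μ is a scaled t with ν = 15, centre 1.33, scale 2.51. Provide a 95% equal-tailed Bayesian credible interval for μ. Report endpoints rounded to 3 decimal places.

[-4.020, 6.680]

The t_15 distribution is symmetric; the 95% interval is 1.33 ± t·2.51 with t_{0.975,15} = 2.131.
Half-width: 2.131 × 2.51 = 5.350.
1.33 − 5.350 = -4.020; 1.33 + 5.350 = 6.680.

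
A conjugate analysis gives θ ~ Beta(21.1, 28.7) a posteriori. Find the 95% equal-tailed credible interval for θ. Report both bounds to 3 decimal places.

Posterior: Beta(21.1, 28.7).
Equal-tailed 95% interval: the 0.025 and 0.975 quantiles of Beta(21.1, 28.7).
Posterior mean ≈ 0.424, SD ≈ 0.069; a Normal approximation gives roughly [0.288, 0.560].
Exact: F⁻¹(0.025) = 0.291; F⁻¹(0.975) = 0.562.

[0.291, 0.562]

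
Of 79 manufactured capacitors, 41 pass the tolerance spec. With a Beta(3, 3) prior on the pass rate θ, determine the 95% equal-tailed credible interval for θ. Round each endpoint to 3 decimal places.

Posterior: Beta(3+41, 3+38) = Beta(44, 41).
Equal-tailed 95% interval: the 0.025 and 0.975 quantiles of Beta(44, 41).
Posterior mean ≈ 0.518, SD ≈ 0.054; a Normal approximation gives roughly [0.412, 0.623].
Exact: F⁻¹(0.025) = 0.412; F⁻¹(0.975) = 0.623.

[0.412, 0.623]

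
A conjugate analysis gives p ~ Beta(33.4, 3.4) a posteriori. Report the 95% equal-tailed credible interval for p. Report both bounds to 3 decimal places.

Posterior: Beta(33.4, 3.4).
Equal-tailed 95% interval: the 0.025 and 0.975 quantiles of Beta(33.4, 3.4).
Posterior mean ≈ 0.908, SD ≈ 0.047; a Normal approximation gives roughly [0.815, 1.000].
Exact: F⁻¹(0.025) = 0.797; F⁻¹(0.975) = 0.977.

[0.797, 0.977]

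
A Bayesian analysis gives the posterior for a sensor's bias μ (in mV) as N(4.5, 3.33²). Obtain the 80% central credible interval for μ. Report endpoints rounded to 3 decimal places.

[0.232, 8.768]

The posterior is symmetric, so the 80% equal-tailed interval is μ = 4.5 ± z·3.33 with z = 1.282.
Half-width: 1.282 × 3.33 = 4.268.
4.5 − 4.268 = 0.232; 4.5 + 4.268 = 8.768.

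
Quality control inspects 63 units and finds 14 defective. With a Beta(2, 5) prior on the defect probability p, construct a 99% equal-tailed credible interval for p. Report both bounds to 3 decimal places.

[0.116, 0.370]

Posterior: Beta(2+14, 5+49) = Beta(16, 54).
Equal-tailed 99% interval: the 0.005 and 0.995 quantiles of Beta(16, 54).
Posterior mean ≈ 0.229, SD ≈ 0.050; a Normal approximation gives roughly [0.100, 0.357].
Exact: F⁻¹(0.005) = 0.116; F⁻¹(0.995) = 0.370.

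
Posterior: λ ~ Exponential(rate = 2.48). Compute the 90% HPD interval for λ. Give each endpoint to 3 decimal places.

The exponential density is strictly decreasing on [0, ∞), so the HPD interval is anchored at 0: [0, q] with P(λ ≤ q) = 0.90.
q = −ln(1 − 0.90) / 2.48 = 2.3026 / 2.48 = 0.928.

[0.000, 0.928]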